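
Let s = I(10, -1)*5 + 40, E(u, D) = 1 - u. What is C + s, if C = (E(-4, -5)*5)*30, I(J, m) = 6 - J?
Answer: 770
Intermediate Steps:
C = 750 (C = ((1 - 1*(-4))*5)*30 = ((1 + 4)*5)*30 = (5*5)*30 = 25*30 = 750)
s = 20 (s = (6 - 1*10)*5 + 40 = (6 - 10)*5 + 40 = -4*5 + 40 = -20 + 40 = 20)
C + s = 750 + 20 = 770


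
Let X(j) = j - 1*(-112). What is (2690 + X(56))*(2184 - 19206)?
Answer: -48648876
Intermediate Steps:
X(j) = 112 + j (X(j) = j + 112 = 112 + j)
(2690 + X(56))*(2184 - 19206) = (2690 + (112 + 56))*(2184 - 19206) = (2690 + 168)*(-17022) = 2858*(-17022) = -48648876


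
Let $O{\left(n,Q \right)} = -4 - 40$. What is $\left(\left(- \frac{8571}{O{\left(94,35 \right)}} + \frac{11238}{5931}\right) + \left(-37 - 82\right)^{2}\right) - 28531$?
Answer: $- \frac{1232907869}{86988} \approx -14173.0$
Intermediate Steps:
$O{\left(n,Q \right)} = -44$
$\left(\left(- \frac{8571}{O{\left(94,35 \right)}} + \frac{11238}{5931}\right) + \left(-37 - 82\right)^{2}\right) - 28531 = \left(\left(- \frac{8571}{-44} + \frac{11238}{5931}\right) + \left(-37 - 82\right)^{2}\right) - 28531 = \left(\left(\left(-8571\right) \left(- \frac{1}{44}\right) + 11238 \cdot \frac{1}{5931}\right) + \left(-119\right)^{2}\right) - 28531 = \left(\left(\frac{8571}{44} + \frac{3746}{1977}\right) + 14161\right) - 28531 = \left(\frac{17109691}{86988} + 14161\right) - 28531 = \frac{1248946759}{86988} - 28531 = - \frac{1232907869}{86988}$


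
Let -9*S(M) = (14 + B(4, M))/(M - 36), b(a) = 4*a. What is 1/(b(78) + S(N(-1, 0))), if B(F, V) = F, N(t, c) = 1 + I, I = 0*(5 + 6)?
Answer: 35/10922 ≈ 0.0032045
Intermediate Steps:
I = 0 (I = 0*11 = 0)
N(t, c) = 1 (N(t, c) = 1 + 0 = 1)
S(M) = -2/(-36 + M) (S(M) = -(14 + 4)/(9*(M - 36)) = -2/(-36 + M))
1/(b(78) + S(N(-1, 0))) = 1/(4*78 - 2/(-36 + 1)) = 1/(312 - 2/(-35)) = 1/(312 - 2*(-1/35)) = 1/(312 + 2/35) = 1/(10922/35) = 35/10922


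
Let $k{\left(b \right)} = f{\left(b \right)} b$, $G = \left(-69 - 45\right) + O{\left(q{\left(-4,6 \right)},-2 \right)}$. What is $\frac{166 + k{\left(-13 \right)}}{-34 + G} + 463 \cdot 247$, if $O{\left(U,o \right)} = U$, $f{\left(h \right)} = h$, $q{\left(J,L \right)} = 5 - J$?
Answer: $\frac{15895844}{139} \approx 1.1436 \cdot 10^{5}$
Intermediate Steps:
$G = -105$ ($G = \left(-69 - 45\right) + \left(5 - -4\right) = -114 + \left(5 + 4\right) = -114 + 9 = -105$)
$k{\left(b \right)} = b^{2}$ ($k{\left(b \right)} = b b = b^{2}$)
$\frac{166 + k{\left(-13 \right)}}{-34 + G} + 463 \cdot 247 = \frac{166 + \left(-13\right)^{2}}{-34 - 105} + 463 \cdot 247 = \frac{166 + 169}{-139} + 114361 = 335 \left(- \frac{1}{139}\right) + 114361 = - \frac{335}{139} + 114361 = \frac{15895844}{139}$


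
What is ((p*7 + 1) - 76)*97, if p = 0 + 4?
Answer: -4559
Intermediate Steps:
p = 4
((p*7 + 1) - 76)*97 = ((4*7 + 1) - 76)*97 = ((28 + 1) - 76)*97 = (29 - 76)*97 = -47*97 = -4559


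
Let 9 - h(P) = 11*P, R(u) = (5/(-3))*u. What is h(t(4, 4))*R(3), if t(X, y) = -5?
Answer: -320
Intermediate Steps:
R(u) = -5*u/3 (R(u) = (5*(-⅓))*u = -5*u/3)
h(P) = 9 - 11*P
h(t(4, 4))*R(3) = (9 - 11*(-5))*(-5/3*3) = (9 + 55)*(-5) = 64*(-5) = -320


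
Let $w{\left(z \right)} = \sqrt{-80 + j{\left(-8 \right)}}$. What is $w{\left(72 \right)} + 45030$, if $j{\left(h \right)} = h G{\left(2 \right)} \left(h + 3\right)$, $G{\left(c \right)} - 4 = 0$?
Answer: $45030 + 4 \sqrt{5} \approx 45039.0$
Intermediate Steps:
$G{\left(c \right)} = 4$ ($G{\left(c \right)} = 4 + 0 = 4$)
$j{\left(h \right)} = 4 h \left(3 + h\right)$ ($j{\left(h \right)} = h 4 \left(h + 3\right) = 4 h \left(3 + h\right)$)
$w{\left(z \right)} = 4 \sqrt{5}$ ($w{\left(z \right)} = \sqrt{-80 + 4 \left(-8\right) \left(3 - 8\right)} = \sqrt{-80 + 4 \left(-8\right) \left(-5\right)} = \sqrt{-80 + 160} = \sqrt{80} = 4 \sqrt{5}$)
$w{\left(72 \right)} + 45030 = 4 \sqrt{5} + 45030 = 45030 + 4 \sqrt{5}$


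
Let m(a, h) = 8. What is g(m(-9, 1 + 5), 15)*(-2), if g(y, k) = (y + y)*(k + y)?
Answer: -736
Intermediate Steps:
g(y, k) = 2*y*(k + y) (g(y, k) = (2*y)*(k + y) = 2*y*(k + y))
g(m(-9, 1 + 5), 15)*(-2) = (2*8*(15 + 8))*(-2) = (2*8*23)*(-2) = 368*(-2) = -736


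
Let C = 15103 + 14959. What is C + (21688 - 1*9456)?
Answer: 42294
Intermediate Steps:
C = 30062
C + (21688 - 1*9456) = 30062 + (21688 - 1*9456) = 30062 + (21688 - 9456) = 30062 + 12232 = 42294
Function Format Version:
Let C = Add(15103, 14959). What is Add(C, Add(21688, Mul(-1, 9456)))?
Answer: 42294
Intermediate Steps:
C = 30062
Add(C, Add(21688, Mul(-1, 9456))) = Add(30062, Add(21688, Mul(-1, 9456))) = Add(30062, Add(21688, -9456)) = Add(30062, 12232) = 42294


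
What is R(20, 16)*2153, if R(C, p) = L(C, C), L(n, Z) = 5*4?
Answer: 43060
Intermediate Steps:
L(n, Z) = 20
R(C, p) = 20
R(20, 16)*2153 = 20*2153 = 43060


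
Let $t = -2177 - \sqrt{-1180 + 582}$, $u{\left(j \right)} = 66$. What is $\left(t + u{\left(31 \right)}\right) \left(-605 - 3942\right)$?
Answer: $9598717 + 4547 i \sqrt{598} \approx 9.5987 \cdot 10^{6} + 1.1119 \cdot 10^{5} i$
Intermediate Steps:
$t = -2177 - i \sqrt{598}$ ($t = -2177 - \sqrt{-598} = -2177 - i \sqrt{598} \approx -2177.0 - 24.454 i$)
$\left(t + u{\left(31 \right)}\right) \left(-605 - 3942\right) = \left(\left(-2177 - i \sqrt{598}\right) + 66\right) \left(-605 - 3942\right) = \left(-2111 - i \sqrt{598}\right) \left(-4547\right) = 9598717 + 4547 i \sqrt{598}$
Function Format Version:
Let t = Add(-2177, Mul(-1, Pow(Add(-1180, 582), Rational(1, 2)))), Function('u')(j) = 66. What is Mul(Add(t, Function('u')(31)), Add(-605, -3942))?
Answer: Add(9598717, Mul(4547, I, Pow(598, Rational(1, 2)))) ≈ Add(9.5987e+6, Mul(1.1119e+5, I))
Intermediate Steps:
t = Add(-2177, Mul(-1, I, Pow(598, Rational(1, 2)))) (t = Add(-2177, Mul(-1, Pow(-598, Rational(1, 2)))) = Add(-2177, Mul(-1, Mul(I, Pow(598, Rational(1, 2))))) = Add(-2177, Mul(-1, I, Pow(598, Rational(1, 2)))) ≈ Add(-2177.0, Mul(-24.454, I)))
Mul(Add(t, Function('u')(31)), Add(-605, -3942)) = Mul(Add(Add(-2177, Mul(-1, I, Pow(598, Rational(1, 2)))), 66), Add(-605, -3942)) = Mul(Add(-2111, Mul(-1, I, Pow(598, Rational(1, 2)))), -4547) = Add(9598717, Mul(4547, I, Pow(598, Rational(1, 2))))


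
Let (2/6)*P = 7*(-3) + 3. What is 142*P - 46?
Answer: -7714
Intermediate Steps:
P = -54 (P = 3*(7*(-3) + 3) = 3*(-21 + 3) = 3*(-18) = -54)
142*P - 46 = 142*(-54) - 46 = -7668 - 46 = -7714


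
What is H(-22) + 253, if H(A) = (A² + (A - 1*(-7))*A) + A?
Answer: 1045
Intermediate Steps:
H(A) = A + A² + A*(7 + A) (H(A) = (A² + (A + 7)*A) + A = (A² + (7 + A)*A) + A = (A² + A*(7 + A)) + A = A + A² + A*(7 + A))
H(-22) + 253 = 2*(-22)*(4 - 22) + 253 = 2*(-22)*(-18) + 253 = 792 + 253 = 1045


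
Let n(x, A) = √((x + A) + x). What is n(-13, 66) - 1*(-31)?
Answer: 31 + 2*√10 ≈ 37.325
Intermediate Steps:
n(x, A) = √(A + 2*x) (n(x, A) = √((A + x) + x) = √(A + 2*x))
n(-13, 66) - 1*(-31) = √(66 + 2*(-13)) - 1*(-31) = √(66 - 26) + 31 = √40 + 31 = 2*√10 + 31 = 31 + 2*√10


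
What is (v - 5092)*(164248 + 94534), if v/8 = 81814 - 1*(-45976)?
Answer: 263240296296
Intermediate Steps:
v = 1022320 (v = 8*(81814 - 1*(-45976)) = 8*(81814 + 45976) = 8*127790 = 1022320)
(v - 5092)*(164248 + 94534) = (1022320 - 5092)*(164248 + 94534) = 1017228*258782 = 263240296296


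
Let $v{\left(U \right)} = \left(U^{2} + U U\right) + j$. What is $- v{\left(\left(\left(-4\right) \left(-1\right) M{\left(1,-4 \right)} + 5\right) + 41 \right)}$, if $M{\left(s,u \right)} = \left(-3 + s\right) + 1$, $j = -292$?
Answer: $-3236$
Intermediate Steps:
$M{\left(s,u \right)} = -2 + s$
$v{\left(U \right)} = -292 + 2 U^{2}$ ($v{\left(U \right)} = \left(U^{2} + U U\right) - 292 = \left(U^{2} + U^{2}\right) - 292 = 2 U^{2} - 292 = -292 + 2 U^{2}$)
$- v{\left(\left(\left(-4\right) \left(-1\right) M{\left(1,-4 \right)} + 5\right) + 41 \right)} = - (-292 + 2 \left(\left(\left(-4\right) \left(-1\right) \left(-2 + 1\right) + 5\right) + 41\right)^{2}) = - (-292 + 2 \left(\left(4 \left(-1\right) + 5\right) + 41\right)^{2}) = - (-292 + 2 \left(\left(-4 + 5\right) + 41\right)^{2}) = - (-292 + 2 \left(1 + 41\right)^{2}) = - (-292 + 2 \cdot 42^{2}) = - (-292 + 2 \cdot 1764) = - (-292 + 3528) = \left(-1\right) 3236 = -3236$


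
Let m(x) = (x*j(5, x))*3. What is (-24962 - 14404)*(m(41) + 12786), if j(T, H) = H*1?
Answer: -701856414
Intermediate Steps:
j(T, H) = H
m(x) = 3*x² (m(x) = (x*x)*3 = x²*3 = 3*x²)
(-24962 - 14404)*(m(41) + 12786) = (-24962 - 14404)*(3*41² + 12786) = -39366*(3*1681 + 12786) = -39366*(5043 + 12786) = -39366*17829 = -701856414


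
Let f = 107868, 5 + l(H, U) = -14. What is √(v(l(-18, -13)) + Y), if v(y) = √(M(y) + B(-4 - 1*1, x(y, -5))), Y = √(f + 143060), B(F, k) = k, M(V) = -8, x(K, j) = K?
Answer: √(4*√15683 + 3*I*√3) ≈ 22.382 + 0.1161*I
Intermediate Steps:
l(H, U) = -19 (l(H, U) = -5 - 14 = -19)
Y = 4*√15683 (Y = √(107868 + 143060) = √250928 = 4*√15683 ≈ 500.93)
v(y) = √(-8 + y)
√(v(l(-18, -13)) + Y) = √(√(-8 - 19) + 4*√15683) = √(√(-27) + 4*√15683) = √(3*I*√3 + 4*√15683) = √(4*√15683 + 3*I*√3)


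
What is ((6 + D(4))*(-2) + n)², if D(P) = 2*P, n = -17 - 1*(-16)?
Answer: 841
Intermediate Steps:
n = -1 (n = -17 + 16 = -1)
((6 + D(4))*(-2) + n)² = ((6 + 2*4)*(-2) - 1)² = ((6 + 8)*(-2) - 1)² = (14*(-2) - 1)² = (-28 - 1)² = (-29)² = 841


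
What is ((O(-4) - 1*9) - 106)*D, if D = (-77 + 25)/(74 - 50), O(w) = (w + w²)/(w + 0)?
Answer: 767/3 ≈ 255.67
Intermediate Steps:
O(w) = (w + w²)/w
D = -13/6 (D = -52/24 = -52*1/24 = -13/6 ≈ -2.1667)
((O(-4) - 1*9) - 106)*D = (((1 - 4) - 1*9) - 106)*(-13/6) = ((-3 - 9) - 106)*(-13/6) = (-12 - 106)*(-13/6) = -118*(-13/6) = 767/3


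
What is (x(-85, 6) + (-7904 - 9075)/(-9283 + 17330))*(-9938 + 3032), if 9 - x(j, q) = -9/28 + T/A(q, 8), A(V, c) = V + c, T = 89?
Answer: -664664517/112658 ≈ -5899.8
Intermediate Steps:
x(j, q) = 261/28 - 89/(8 + q) (x(j, q) = 9 - (-9/28 + 89/(q + 8)) = 9 - (-9*1/28 + 89/(8 + q)) = 9 - (-9/28 + 89/(8 + q)) = 9 + (9/28 - 89/(8 + q)) = 261/28 - 89/(8 + q))
(x(-85, 6) + (-7904 - 9075)/(-9283 + 17330))*(-9938 + 3032) = ((-404 + 261*6)/(28*(8 + 6)) + (-7904 - 9075)/(-9283 + 17330))*(-9938 + 3032) = ((1/28)*(-404 + 1566)/14 - 16979/8047)*(-6906) = ((1/28)*(1/14)*1162 - 16979*1/8047)*(-6906) = (83/28 - 16979/8047)*(-6906) = (192489/225316)*(-6906) = -664664517/112658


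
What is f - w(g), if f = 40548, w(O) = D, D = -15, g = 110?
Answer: 40563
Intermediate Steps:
w(O) = -15
f - w(g) = 40548 - 1*(-15) = 40548 + 15 = 40563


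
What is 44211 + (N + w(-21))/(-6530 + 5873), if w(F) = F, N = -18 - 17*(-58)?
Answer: 29045680/657 ≈ 44210.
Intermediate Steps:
N = 968 (N = -18 + 986 = 968)
44211 + (N + w(-21))/(-6530 + 5873) = 44211 + (968 - 21)/(-6530 + 5873) = 44211 + 947/(-657) = 44211 + 947*(-1/657) = 44211 - 947/657 = 29045680/657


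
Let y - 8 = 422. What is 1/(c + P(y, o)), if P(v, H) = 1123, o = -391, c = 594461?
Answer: 1/595584 ≈ 1.6790e-6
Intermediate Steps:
y = 430 (y = 8 + 422 = 430)
1/(c + P(y, o)) = 1/(594461 + 1123) = 1/595584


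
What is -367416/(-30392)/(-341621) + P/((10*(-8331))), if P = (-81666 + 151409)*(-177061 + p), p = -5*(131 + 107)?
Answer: 768293498245002137/5148630118690 ≈ 1.4922e+5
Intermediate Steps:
p = -1190 (p = -5*238 = -1190)
P = -12431759493 (P = (-81666 + 151409)*(-177061 - 1190) = 69743*(-178251) = -12431759493)
-367416/(-30392)/(-341621) + P/((10*(-8331))) = -367416/(-30392)/(-341621) - 12431759493/(10*(-8331)) = -367416*(-1/30392)*(-1/341621) - 12431759493/(-83310) = (45927/3799)*(-1/341621) - 12431759493*(-1/83310) = -6561/185402597 + 4143919831/27770 = 768293498245002137/5148630118690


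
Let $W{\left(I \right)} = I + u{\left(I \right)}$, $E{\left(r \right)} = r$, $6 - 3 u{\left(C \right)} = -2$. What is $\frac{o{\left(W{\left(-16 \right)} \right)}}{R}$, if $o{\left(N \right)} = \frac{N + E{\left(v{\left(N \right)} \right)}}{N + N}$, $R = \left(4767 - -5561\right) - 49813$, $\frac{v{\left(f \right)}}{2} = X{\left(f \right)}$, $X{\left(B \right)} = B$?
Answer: $- \frac{3}{78970} \approx -3.7989 \cdot 10^{-5}$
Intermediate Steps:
$u{\left(C \right)} = \frac{8}{3}$ ($u{\left(C \right)} = 2 - - \frac{2}{3} = 2 + \frac{2}{3} = \frac{8}{3}$)
$v{\left(f \right)} = 2 f$
$R = -39485$ ($R = \left(4767 + 5561\right) - 49813 = 10328 - 49813 = -39485$)
$W{\left(I \right)} = \frac{8}{3} + I$ ($W{\left(I \right)} = I + \frac{8}{3} = \frac{8}{3} + I$)
$o{\left(N \right)} = \frac{3}{2}$ ($o{\left(N \right)} = \frac{N + 2 N}{N + N} = \frac{3 N}{2 N} = 3 N \frac{1}{2 N} = \frac{3}{2}$)
$\frac{o{\left(W{\left(-16 \right)} \right)}}{R} = \frac{3}{2 \left(-39485\right)} = \frac{3}{2} \left(- \frac{1}{39485}\right) = - \frac{3}{78970}$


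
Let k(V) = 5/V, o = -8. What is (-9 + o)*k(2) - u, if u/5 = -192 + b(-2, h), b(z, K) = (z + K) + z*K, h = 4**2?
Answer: 2015/2 ≈ 1007.5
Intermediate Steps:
h = 16
b(z, K) = K + z + K*z (b(z, K) = (K + z) + K*z = K + z + K*z)
u = -1050 (u = 5*(-192 + (16 - 2 + 16*(-2))) = 5*(-192 + (16 - 2 - 32)) = 5*(-192 - 18) = 5*(-210) = -1050)
(-9 + o)*k(2) - u = (-9 - 8)*(5/2) - 1*(-1050) = -85/2 + 1050 = 2015/2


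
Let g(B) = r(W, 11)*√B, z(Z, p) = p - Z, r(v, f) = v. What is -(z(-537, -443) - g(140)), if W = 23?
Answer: -94 + 46*√35 ≈ 178.14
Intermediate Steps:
g(B) = 23*√B
-(z(-537, -443) - g(140)) = -((-443 - 1*(-537)) - 23*√140) = -((-443 + 537) - 23*2*√35) = -(94 - 46*√35) = -94 + 46*√35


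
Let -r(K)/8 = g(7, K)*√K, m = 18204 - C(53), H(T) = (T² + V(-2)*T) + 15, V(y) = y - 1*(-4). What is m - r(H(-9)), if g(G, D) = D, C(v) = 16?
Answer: 18188 + 624*√78 ≈ 23699.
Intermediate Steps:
V(y) = 4 + y (V(y) = y + 4 = 4 + y)
H(T) = 15 + T² + 2*T (H(T) = (T² + (4 - 2)*T) + 15 = (T² + 2*T) + 15 = 15 + T² + 2*T)
m = 18188 (m = 18204 - 1*16 = 18204 - 16 = 18188)
r(K) = -8*K^(3/2) (r(K) = -8*K*√K = -8*K^(3/2))
m - r(H(-9)) = 18188 - (-8)*(15 + (-9)² + 2*(-9))^(3/2) = 18188 - (-8)*(15 + 81 - 18)^(3/2) = 18188 - (-8)*78^(3/2) = 18188 - (-8)*78*√78 = 18188 - (-624)*√78 = 18188 + 624*√78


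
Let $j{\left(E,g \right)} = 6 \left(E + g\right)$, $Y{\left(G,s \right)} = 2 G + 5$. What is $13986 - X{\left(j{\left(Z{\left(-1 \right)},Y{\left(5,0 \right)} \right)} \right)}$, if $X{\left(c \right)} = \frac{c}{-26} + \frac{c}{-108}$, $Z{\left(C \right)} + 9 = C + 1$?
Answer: $\frac{545521}{39} \approx 13988.0$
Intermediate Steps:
$Y{\left(G,s \right)} = 5 + 2 G$
$Z{\left(C \right)} = -8 + C$ ($Z{\left(C \right)} = -9 + \left(C + 1\right) = -9 + \left(1 + C\right) = -8 + C$)
$j{\left(E,g \right)} = 6 E + 6 g$
$X{\left(c \right)} = - \frac{67 c}{1404}$ ($X{\left(c \right)} = c \left(- \frac{1}{26}\right) + c \left(- \frac{1}{108}\right) = - \frac{c}{26} - \frac{c}{108} = - \frac{67 c}{1404}$)
$13986 - X{\left(j{\left(Z{\left(-1 \right)},Y{\left(5,0 \right)} \right)} \right)} = 13986 - - \frac{67 \left(6 \left(-8 - 1\right) + 6 \left(5 + 2 \cdot 5\right)\right)}{1404} = 13986 - - \frac{67 \left(6 \left(-9\right) + 6 \left(5 + 10\right)\right)}{1404} = 13986 - - \frac{67 \left(-54 + 6 \cdot 15\right)}{1404} = 13986 - - \frac{67 \left(-54 + 90\right)}{1404} = 13986 - \left(- \frac{67}{1404}\right) 36 = 13986 - - \frac{67}{39} = 13986 + \frac{67}{39} = \frac{545521}{39}$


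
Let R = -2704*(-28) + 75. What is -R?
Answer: -75787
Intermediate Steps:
R = 75787 (R = -676*(-112) + 75 = 75712 + 75 = 75787)
-R = -1*75787 = -75787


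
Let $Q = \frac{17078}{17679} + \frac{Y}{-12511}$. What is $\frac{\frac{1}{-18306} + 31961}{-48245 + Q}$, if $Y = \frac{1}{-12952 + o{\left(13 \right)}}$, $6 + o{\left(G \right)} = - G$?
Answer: $- \frac{50865469297748573195}{76779682556022159156} \approx -0.66249$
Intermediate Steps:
$o{\left(G \right)} = -6 - G$
$Y = - \frac{1}{12971}$ ($Y = \frac{1}{-12952 - 19} = \frac{1}{-12971} = - \frac{1}{12971} \approx -7.7095 \cdot 10^{-5}$)
$Q = \frac{2771420948797}{2868951319899}$ ($Q = \frac{17078}{17679} - \frac{1}{12971 \left(-12511\right)} = 17078 \cdot \frac{1}{17679} - - \frac{1}{162280181} = \frac{17078}{17679} + \frac{1}{162280181} = \frac{2771420948797}{2868951319899} \approx 0.96601$)
$\frac{\frac{1}{-18306} + 31961}{-48245 + Q} = \frac{\frac{1}{-18306} + 31961}{-48245 + \frac{2771420948797}{2868951319899}} = \frac{- \frac{1}{18306} + 31961}{- \frac{138409785007578458}{2868951319899}} = \frac{585078065}{18306} \left(- \frac{2868951319899}{138409785007578458}\right) = - \frac{50865469297748573195}{76779682556022159156}$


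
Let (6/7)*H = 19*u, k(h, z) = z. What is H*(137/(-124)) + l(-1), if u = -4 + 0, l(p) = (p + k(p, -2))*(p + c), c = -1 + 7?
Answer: 15431/186 ≈ 82.962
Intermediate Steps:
c = 6
l(p) = (-2 + p)*(6 + p) (l(p) = (p - 2)*(p + 6) = (-2 + p)*(6 + p))
u = -4
H = -266/3 (H = 7*(19*(-4))/6 = (7/6)*(-76) = -266/3 ≈ -88.667)
H*(137/(-124)) + l(-1) = -36442/(3*(-124)) + (-12 + (-1)² + 4*(-1)) = -36442*(-1)/(3*124) + (-12 + 1 - 4) = -266/3*(-137/124) - 15 = 18221/186 - 15 = 15431/186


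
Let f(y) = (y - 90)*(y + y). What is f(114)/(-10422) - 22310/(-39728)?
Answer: 420089/11501256 ≈ 0.036525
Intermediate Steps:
f(y) = 2*y*(-90 + y) (f(y) = (-90 + y)*(2*y) = 2*y*(-90 + y))
f(114)/(-10422) - 22310/(-39728) = (2*114*(-90 + 114))/(-10422) - 22310/(-39728) = (2*114*24)*(-1/10422) - 22310*(-1/39728) = 5472*(-1/10422) + 11155/19864 = -304/579 + 11155/19864 = 420089/11501256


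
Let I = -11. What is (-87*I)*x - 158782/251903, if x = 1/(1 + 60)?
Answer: 231385469/15366083 ≈ 15.058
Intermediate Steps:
x = 1/61 ≈ 0.016393
(-87*I)*x - 158782/251903 = -87*(-11)*(1/61) - 158782/251903 = 957*(1/61) - 158782/251903 = 957/61 - 1*158782/251903 = 957/61 - 158782/251903 = 231385469/15366083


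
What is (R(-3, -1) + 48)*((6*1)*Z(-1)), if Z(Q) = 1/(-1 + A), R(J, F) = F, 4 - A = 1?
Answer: 141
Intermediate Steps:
A = 3 (A = 4 - 1*1 = 4 - 1 = 3)
Z(Q) = ½ (Z(Q) = 1/(-1 + 3) = 1/2 = ½)
(R(-3, -1) + 48)*((6*1)*Z(-1)) = (-1 + 48)*((6*1)*(½)) = 47*(6*(½)) = 47*3 = 141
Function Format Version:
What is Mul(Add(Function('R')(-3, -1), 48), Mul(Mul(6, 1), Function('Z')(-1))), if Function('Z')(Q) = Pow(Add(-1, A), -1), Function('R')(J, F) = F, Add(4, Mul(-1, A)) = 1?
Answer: 141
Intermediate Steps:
A = 3 (A = Add(4, Mul(-1, 1)) = Add(4, -1) = 3)
Function('Z')(Q) = Rational(1, 2) (Function('Z')(Q) = Pow(Add(-1, 3), -1) = Pow(2, -1) = Rational(1, 2))
Mul(Add(Function('R')(-3, -1), 48), Mul(Mul(6, 1), Function('Z')(-1))) = Mul(Add(-1, 48), Mul(Mul(6, 1), Rational(1, 2))) = Mul(47, Mul(6, Rational(1, 2))) = Mul(47, 3) = 141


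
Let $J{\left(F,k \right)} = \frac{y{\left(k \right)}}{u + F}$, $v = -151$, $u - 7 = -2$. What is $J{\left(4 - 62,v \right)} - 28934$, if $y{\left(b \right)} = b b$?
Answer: $- \frac{1556303}{53} \approx -29364.0$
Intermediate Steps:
$u = 5$ ($u = 7 - 2 = 5$)
$y{\left(b \right)} = b^{2}$
$J{\left(F,k \right)} = \frac{k^{2}}{5 + F}$
$J{\left(4 - 62,v \right)} - 28934 = \frac{\left(-151\right)^{2}}{5 + \left(4 - 62\right)} - 28934 = \frac{22801}{5 + \left(4 - 62\right)} - 28934 = \frac{22801}{5 - 58} - 28934 = \frac{22801}{-53} - 28934 = 22801 \left(- \frac{1}{53}\right) - 28934 = - \frac{22801}{53} - 28934 = - \frac{1556303}{53}$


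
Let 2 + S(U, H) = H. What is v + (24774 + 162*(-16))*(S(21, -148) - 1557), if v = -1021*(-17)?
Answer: -37847317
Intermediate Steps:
S(U, H) = -2 + H
v = 17357
v + (24774 + 162*(-16))*(S(21, -148) - 1557) = 17357 + (24774 + 162*(-16))*((-2 - 148) - 1557) = 17357 + (24774 - 2592)*(-150 - 1557) = 17357 + 22182*(-1707) = 17357 - 37864674 = -37847317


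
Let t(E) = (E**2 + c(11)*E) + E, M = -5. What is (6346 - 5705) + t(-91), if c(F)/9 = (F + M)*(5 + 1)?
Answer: -20653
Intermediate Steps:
c(F) = -270 + 54*F (c(F) = 9*((F - 5)*(5 + 1)) = 9*((-5 + F)*6) = 9*(-30 + 6*F) = -270 + 54*F)
t(E) = E**2 + 325*E (t(E) = (E**2 + (-270 + 54*11)*E) + E = (E**2 + (-270 + 594)*E) + E = (E**2 + 324*E) + E = E**2 + 325*E)
(6346 - 5705) + t(-91) = (6346 - 5705) - 91*(325 - 91) = 641 - 91*234 = 641 - 21294 = -20653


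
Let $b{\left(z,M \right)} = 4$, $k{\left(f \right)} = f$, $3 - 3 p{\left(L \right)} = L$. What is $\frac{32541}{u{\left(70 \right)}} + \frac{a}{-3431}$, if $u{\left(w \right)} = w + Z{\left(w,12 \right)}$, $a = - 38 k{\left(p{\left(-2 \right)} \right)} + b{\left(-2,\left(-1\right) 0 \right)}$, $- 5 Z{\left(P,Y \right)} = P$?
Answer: $\frac{334954481}{576408} \approx 581.11$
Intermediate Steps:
$p{\left(L \right)} = 1 - \frac{L}{3}$
$Z{\left(P,Y \right)} = - \frac{P}{5}$
$a = - \frac{178}{3}$ ($a = - 38 \left(1 - - \frac{2}{3}\right) + 4 = - 38 \left(1 + \frac{2}{3}\right) + 4 = \left(-38\right) \frac{5}{3} + 4 = - \frac{190}{3} + 4 = - \frac{178}{3} \approx -59.333$)
$u{\left(w \right)} = \frac{4 w}{5}$ ($u{\left(w \right)} = w - \frac{w}{5} = \frac{4 w}{5}$)
$\frac{32541}{u{\left(70 \right)}} + \frac{a}{-3431} = \frac{32541}{\frac{4}{5} \cdot 70} - \frac{178}{3 \left(-3431\right)} = \frac{32541}{56} - - \frac{178}{10293} = 32541 \cdot \frac{1}{56} + \frac{178}{10293} = \frac{32541}{56} + \frac{178}{10293} = \frac{334954481}{576408}$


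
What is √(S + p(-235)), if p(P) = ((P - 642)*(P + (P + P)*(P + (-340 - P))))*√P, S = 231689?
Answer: √(231689 - 139938505*I*√235) ≈ 32752.0 - 32749.0*I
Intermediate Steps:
p(P) = -679*P^(3/2)*(-642 + P) (p(P) = ((-642 + P)*(P + (2*P)*(-340)))*√P = ((-642 + P)*(P - 680*P))*√P = ((-642 + P)*(-679*P))*√P = (-679*P*(-642 + P))*√P = -679*P^(3/2)*(-642 + P))
√(S + p(-235)) = √(231689 + 679*(-235)^(3/2)*(642 - 1*(-235))) = √(231689 + 679*(-235*I*√235)*(642 + 235)) = √(231689 + 679*(-235*I*√235)*877) = √(231689 - 139938505*I*√235)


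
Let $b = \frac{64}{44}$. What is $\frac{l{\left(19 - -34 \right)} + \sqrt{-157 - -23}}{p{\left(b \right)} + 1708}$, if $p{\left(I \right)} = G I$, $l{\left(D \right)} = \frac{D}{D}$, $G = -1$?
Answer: $\frac{11}{18772} + \frac{11 i \sqrt{134}}{18772} \approx 0.00058598 + 0.0067832 i$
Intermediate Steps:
$l{\left(D \right)} = 1$
$b = \frac{16}{11}$ ($b = 64 \cdot \frac{1}{44} = \frac{16}{11} \approx 1.4545$)
$p{\left(I \right)} = - I$
$\frac{l{\left(19 - -34 \right)} + \sqrt{-157 - -23}}{p{\left(b \right)} + 1708} = \frac{1 + \sqrt{-157 - -23}}{\left(-1\right) \frac{16}{11} + 1708} = \frac{1 + \sqrt{-157 + 23}}{- \frac{16}{11} + 1708} = \frac{1 + \sqrt{-134}}{\frac{18772}{11}} = \left(1 + i \sqrt{134}\right) \frac{11}{18772} = \frac{11}{18772} + \frac{11 i \sqrt{134}}{18772}$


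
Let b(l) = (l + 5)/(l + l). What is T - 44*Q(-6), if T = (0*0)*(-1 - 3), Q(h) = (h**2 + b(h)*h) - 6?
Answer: -1298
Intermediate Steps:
b(l) = (5 + l)/(2*l) (b(l) = (5 + l)/((2*l)) = (5 + l)*(1/(2*l)) = (5 + l)/(2*l))
Q(h) = -7/2 + h**2 + h/2 (Q(h) = (h**2 + ((5 + h)/(2*h))*h) - 6 = (h**2 + (5/2 + h/2)) - 6 = (5/2 + h**2 + h/2) - 6 = -7/2 + h**2 + h/2)
T = 0 (T = 0*(-4) = 0)
T - 44*Q(-6) = 0 - 44*(-7/2 + (-6)**2 + (1/2)*(-6)) = 0 - 44*(-7/2 + 36 - 3) = 0 - 44*59/2 = 0 - 1298 = -1298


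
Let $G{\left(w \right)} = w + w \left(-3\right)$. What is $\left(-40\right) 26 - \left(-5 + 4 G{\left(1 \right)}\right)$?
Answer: $-1027$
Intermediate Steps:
$G{\left(w \right)} = - 2 w$ ($G{\left(w \right)} = w - 3 w = - 2 w$)
$\left(-40\right) 26 - \left(-5 + 4 G{\left(1 \right)}\right) = \left(-40\right) 26 - \left(-5 + 4 \left(\left(-2\right) 1\right)\right) = -1040 + \left(5 - -8\right) = -1040 + \left(5 + 8\right) = -1040 + 13 = -1027$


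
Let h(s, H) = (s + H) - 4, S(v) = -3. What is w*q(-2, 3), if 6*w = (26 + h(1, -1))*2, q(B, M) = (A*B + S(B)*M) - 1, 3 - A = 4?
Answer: -176/3 ≈ -58.667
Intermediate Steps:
h(s, H) = -4 + H + s (h(s, H) = (H + s) - 4 = -4 + H + s)
A = -1 (A = 3 - 1*4 = 3 - 4 = -1)
q(B, M) = -1 - B - 3*M (q(B, M) = (-B - 3*M) - 1 = -1 - B - 3*M)
w = 22/3 (w = ((26 + (-4 - 1 + 1))*2)/6 = ((26 - 4)*2)/6 = (22*2)/6 = (1/6)*44 = 22/3 ≈ 7.3333)
w*q(-2, 3) = 22*(-1 - 1*(-2) - 3*3)/3 = 22*(-1 + 2 - 9)/3 = (22/3)*(-8) = -176/3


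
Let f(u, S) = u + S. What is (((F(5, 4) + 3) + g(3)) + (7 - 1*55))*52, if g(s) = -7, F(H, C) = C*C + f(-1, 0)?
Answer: -1924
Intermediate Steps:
f(u, S) = S + u
F(H, C) = -1 + C² (F(H, C) = C*C + (0 - 1) = C² - 1 = -1 + C²)
(((F(5, 4) + 3) + g(3)) + (7 - 1*55))*52 = ((((-1 + 4²) + 3) - 7) + (7 - 1*55))*52 = ((((-1 + 16) + 3) - 7) + (7 - 55))*52 = (((15 + 3) - 7) - 48)*52 = ((18 - 7) - 48)*52 = (11 - 48)*52 = -37*52 = -1924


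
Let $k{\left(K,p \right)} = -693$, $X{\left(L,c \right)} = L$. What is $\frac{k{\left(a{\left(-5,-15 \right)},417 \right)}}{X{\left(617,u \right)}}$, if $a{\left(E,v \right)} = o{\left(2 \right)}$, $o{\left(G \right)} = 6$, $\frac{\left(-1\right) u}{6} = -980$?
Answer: $- \frac{693}{617} \approx -1.1232$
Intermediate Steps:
$u = 5880$ ($u = \left(-6\right) \left(-980\right) = 5880$)
$a{\left(E,v \right)} = 6$
$\frac{k{\left(a{\left(-5,-15 \right)},417 \right)}}{X{\left(617,u \right)}} = - \frac{693}{617}$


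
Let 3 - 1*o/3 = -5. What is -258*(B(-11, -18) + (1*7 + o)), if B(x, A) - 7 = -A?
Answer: -14448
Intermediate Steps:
o = 24 (o = 9 - 3*(-5) = 9 + 15 = 24)
B(x, A) = 7 - A
-258*(B(-11, -18) + (1*7 + o)) = -258*((7 - 1*(-18)) + (1*7 + 24)) = -258*((7 + 18) + (7 + 24)) = -258*(25 + 31) = -258*56 = -14448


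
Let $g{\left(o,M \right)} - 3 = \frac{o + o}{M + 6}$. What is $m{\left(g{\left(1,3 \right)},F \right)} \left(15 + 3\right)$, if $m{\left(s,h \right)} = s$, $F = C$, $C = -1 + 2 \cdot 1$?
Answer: $58$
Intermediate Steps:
$g{\left(o,M \right)} = 3 + \frac{2 o}{6 + M}$ ($g{\left(o,M \right)} = 3 + \frac{o + o}{M + 6} = 3 + \frac{2 o}{6 + M}$)
$C = 1$ ($C = -1 + 2 = 1$)
$F = 1$
$m{\left(g{\left(1,3 \right)},F \right)} \left(15 + 3\right) = \frac{18 + 2 \cdot 1 + 3 \cdot 3}{6 + 3} \left(15 + 3\right) = \frac{18 + 2 + 9}{9} \cdot 18 = \frac{1}{9} \cdot 29 \cdot 18 = \frac{29}{9} \cdot 18 = 58$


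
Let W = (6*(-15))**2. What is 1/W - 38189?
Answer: -309330899/8100 ≈ -38189.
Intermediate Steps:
W = 8100 (W = (-90)**2 = 8100)
1/W - 38189 = 1/8100 - 38189 = -309330899/8100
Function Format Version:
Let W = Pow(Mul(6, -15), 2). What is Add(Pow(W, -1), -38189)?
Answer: Rational(-309330899, 8100) ≈ -38189.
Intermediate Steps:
W = 8100 (W = Pow(-90, 2) = 8100)
Add(Pow(W, -1), -38189) = Add(Pow(8100, -1), -38189) = Add(Rational(1, 8100), -38189) = Rational(-309330899, 8100)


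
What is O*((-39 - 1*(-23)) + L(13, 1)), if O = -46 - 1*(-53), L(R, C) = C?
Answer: -105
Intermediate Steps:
O = 7 (O = -46 + 53 = 7)
O*((-39 - 1*(-23)) + L(13, 1)) = 7*((-39 - 1*(-23)) + 1) = 7*((-39 + 23) + 1) = 7*(-16 + 1) = 7*(-15) = -105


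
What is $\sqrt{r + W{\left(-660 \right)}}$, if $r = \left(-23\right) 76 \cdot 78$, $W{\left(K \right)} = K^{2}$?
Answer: $2 \sqrt{74814} \approx 547.04$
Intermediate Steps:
$r = -136344$ ($r = \left(-1748\right) 78 = -136344$)
$\sqrt{r + W{\left(-660 \right)}} = \sqrt{-136344 + \left(-660\right)^{2}} = \sqrt{-136344 + 435600} = \sqrt{299256} = 2 \sqrt{74814}$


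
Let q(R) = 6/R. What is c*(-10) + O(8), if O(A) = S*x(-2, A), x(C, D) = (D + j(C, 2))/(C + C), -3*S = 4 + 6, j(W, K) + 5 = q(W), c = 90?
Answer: -900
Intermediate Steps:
j(W, K) = -5 + 6/W
S = -10/3 (S = -(4 + 6)/3 = -⅓*10 = -10/3 ≈ -3.3333)
x(C, D) = (-5 + D + 6/C)/(2*C) (x(C, D) = (D + (-5 + 6/C))/(C + C) = (-5 + D + 6/C)/((2*C)) = (-5 + D + 6/C)*(1/(2*C)) = (-5 + D + 6/C)/(2*C))
O(A) = -20/3 + 5*A/6 (O(A) = -5*(6 - 2*(-5 + A))/(3*(-2)²) = -5*(6 + (10 - 2*A))/(3*4) = -5*(16 - 2*A)/(3*4) = -10*(2 - A/4)/3 = -20/3 + 5*A/6)
c*(-10) + O(8) = 90*(-10) + (-20/3 + (⅚)*8) = -900 + (-20/3 + 20/3) = -900 + 0 = -900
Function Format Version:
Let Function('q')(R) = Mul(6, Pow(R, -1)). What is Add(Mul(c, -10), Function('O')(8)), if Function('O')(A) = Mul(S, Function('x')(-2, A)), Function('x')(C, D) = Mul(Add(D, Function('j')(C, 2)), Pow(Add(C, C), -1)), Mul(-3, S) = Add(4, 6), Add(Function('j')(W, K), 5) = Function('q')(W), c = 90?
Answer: -900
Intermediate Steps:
Function('j')(W, K) = Add(-5, Mul(6, Pow(W, -1)))
S = Rational(-10, 3) (S = Mul(Rational(-1, 3), Add(4, 6)) = Mul(Rational(-1, 3), 10) = Rational(-10, 3) ≈ -3.3333)
Function('x')(C, D) = Mul(Rational(1, 2), Pow(C, -1), Add(-5, D, Mul(6, Pow(C, -1)))) (Function('x')(C, D) = Mul(Add(D, Add(-5, Mul(6, Pow(C, -1)))), Pow(Add(C, C), -1)) = Mul(Add(-5, D, Mul(6, Pow(C, -1))), Pow(Mul(2, C), -1)) = Mul(Add(-5, D, Mul(6, Pow(C, -1))), Mul(Rational(1, 2), Pow(C, -1))) = Mul(Rational(1, 2), Pow(C, -1), Add(-5, D, Mul(6, Pow(C, -1)))))
Function('O')(A) = Add(Rational(-20, 3), Mul(Rational(5, 6), A)) (Function('O')(A) = Mul(Rational(-10, 3), Mul(Rational(1, 2), Pow(-2, -2), Add(6, Mul(-2, Add(-5, A))))) = Mul(Rational(-10, 3), Mul(Rational(1, 2), Rational(1, 4), Add(6, Add(10, Mul(-2, A))))) = Mul(Rational(-10, 3), Mul(Rational(1, 2), Rational(1, 4), Add(16, Mul(-2, A)))) = Mul(Rational(-10, 3), Add(2, Mul(Rational(-1, 4), A))) = Add(Rational(-20, 3), Mul(Rational(5, 6), A)))
Add(Mul(c, -10), Function('O')(8)) = Add(Mul(90, -10), Add(Rational(-20, 3), Mul(Rational(5, 6), 8))) = Add(-900, Add(Rational(-20, 3), Rational(20, 3))) = Add(-900, 0) = -900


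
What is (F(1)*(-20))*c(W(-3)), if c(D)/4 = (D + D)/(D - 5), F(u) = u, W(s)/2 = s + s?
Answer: -1920/17 ≈ -112.94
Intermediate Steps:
W(s) = 4*s (W(s) = 2*(s + s) = 2*(2*s) = 4*s)
c(D) = 8*D/(-5 + D) (c(D) = 4*((D + D)/(D - 5)) = 4*((2*D)/(-5 + D)) = 4*(2*D/(-5 + D)) = 8*D/(-5 + D))
(F(1)*(-20))*c(W(-3)) = (1*(-20))*(8*(4*(-3))/(-5 + 4*(-3))) = -160*(-12)/(-5 - 12) = -160*(-12)/(-17) = -160*(-12)*(-1)/17 = -20*96/17 = -1920/17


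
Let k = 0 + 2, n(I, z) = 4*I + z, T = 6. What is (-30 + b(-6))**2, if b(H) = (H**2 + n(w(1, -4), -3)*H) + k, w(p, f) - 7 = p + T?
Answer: 96100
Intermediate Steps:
w(p, f) = 13 + p (w(p, f) = 7 + (p + 6) = 7 + (6 + p) = 13 + p)
n(I, z) = z + 4*I
k = 2
b(H) = 2 + H**2 + 53*H (b(H) = (H**2 + (-3 + 4*(13 + 1))*H) + 2 = (H**2 + (-3 + 4*14)*H) + 2 = (H**2 + (-3 + 56)*H) + 2 = (H**2 + 53*H) + 2 = 2 + H**2 + 53*H)
(-30 + b(-6))**2 = (-30 + (2 + (-6)**2 + 53*(-6)))**2 = (-30 + (2 + 36 - 318))**2 = (-30 - 280)**2 = (-310)**2 = 96100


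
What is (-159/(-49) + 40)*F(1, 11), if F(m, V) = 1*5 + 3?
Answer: 16952/49 ≈ 345.96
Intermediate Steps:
F(m, V) = 8 (F(m, V) = 5 + 3 = 8)
(-159/(-49) + 40)*F(1, 11) = (-159/(-49) + 40)*8 = (-159*(-1/49) + 40)*8 = (159/49 + 40)*8 = (2119/49)*8 = 16952/49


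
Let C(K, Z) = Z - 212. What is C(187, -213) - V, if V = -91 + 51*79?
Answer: -4363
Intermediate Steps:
V = 3938 (V = -91 + 4029 = 3938)
C(K, Z) = -212 + Z
C(187, -213) - V = (-212 - 213) - 1*3938 = -425 - 3938 = -4363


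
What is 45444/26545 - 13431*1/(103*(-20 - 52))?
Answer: 231179533/65619240 ≈ 3.5230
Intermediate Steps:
45444/26545 - 13431*1/(103*(-20 - 52)) = 45444*(1/26545) - 13431/(103*(-72)) = 45444/26545 - 13431/(-7416) = 45444/26545 - 13431*(-1/7416) = 45444/26545 + 4477/2472 = 231179533/65619240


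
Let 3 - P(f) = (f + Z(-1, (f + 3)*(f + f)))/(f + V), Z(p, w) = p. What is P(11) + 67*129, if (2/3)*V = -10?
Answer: 17297/2 ≈ 8648.5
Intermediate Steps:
V = -15 (V = (3/2)*(-10) = -15)
P(f) = 3 - (-1 + f)/(-15 + f) (P(f) = 3 - (f - 1)/(f - 15) = 3 - (-1 + f)/(-15 + f))
P(11) + 67*129 = 2*(-22 + 11)/(-15 + 11) + 67*129 = 2*(-11)/(-4) + 8643 = 2*(-¼)*(-11) + 8643 = 11/2 + 8643 = 17297/2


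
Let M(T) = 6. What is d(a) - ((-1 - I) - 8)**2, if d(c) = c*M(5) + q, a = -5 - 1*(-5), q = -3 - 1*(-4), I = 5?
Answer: -195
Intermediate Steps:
q = 1 (q = -3 + 4 = 1)
a = 0 (a = -5 + 5 = 0)
d(c) = 1 + 6*c (d(c) = c*6 + 1 = 6*c + 1 = 1 + 6*c)
d(a) - ((-1 - I) - 8)**2 = (1 + 6*0) - ((-1 - 1*5) - 8)**2 = (1 + 0) - ((-1 - 5) - 8)**2 = 1 - (-6 - 8)**2 = 1 - 1*(-14)**2 = 1 - 1*196 = 1 - 196 = -195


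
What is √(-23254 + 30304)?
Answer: 5*√282 ≈ 83.964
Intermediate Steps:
√(-23254 + 30304) = √7050 = 5*√282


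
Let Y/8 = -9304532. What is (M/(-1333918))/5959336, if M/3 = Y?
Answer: 13956798/496829097403 ≈ 2.8092e-5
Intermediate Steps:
Y = -74436256 (Y = 8*(-9304532) = -74436256)
M = -223308768 (M = 3*(-74436256) = -223308768)
(M/(-1333918))/5959336 = -223308768/(-1333918)/5959336 = -223308768*(-1/1333918)*(1/5959336) = (111654384/666959)*(1/5959336) = 13956798/496829097403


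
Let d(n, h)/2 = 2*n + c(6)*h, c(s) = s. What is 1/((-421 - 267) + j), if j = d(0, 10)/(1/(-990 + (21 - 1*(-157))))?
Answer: -1/98128 ≈ -1.0191e-5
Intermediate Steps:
d(n, h) = 4*n + 12*h (d(n, h) = 2*(2*n + 6*h) = 4*n + 12*h)
j = -97440 (j = (4*0 + 12*10)/(1/(-990 + (21 - 1*(-157)))) = (0 + 120)/(1/(-990 + (21 + 157))) = 120/(1/(-990 + 178)) = 120/(1/(-812)) = 120/(-1/812) = 120*(-812) = -97440)
1/((-421 - 267) + j) = 1/((-421 - 267) - 97440) = 1/(-688 - 97440) = 1/(-98128) = -1/98128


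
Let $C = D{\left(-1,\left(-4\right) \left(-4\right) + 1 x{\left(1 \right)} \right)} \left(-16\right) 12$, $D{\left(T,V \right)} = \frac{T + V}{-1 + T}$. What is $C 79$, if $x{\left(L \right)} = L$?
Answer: $121344$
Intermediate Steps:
$D{\left(T,V \right)} = \frac{T + V}{-1 + T}$
$C = 1536$ ($C = \frac{-1 + \left(\left(-4\right) \left(-4\right) + 1 \cdot 1\right)}{-1 - 1} \left(-16\right) 12 = \frac{-1 + \left(16 + 1\right)}{-2} \left(-16\right) 12 = - \frac{-1 + 17}{2} \left(-16\right) 12 = \left(- \frac{1}{2}\right) 16 \left(-16\right) 12 = \left(-8\right) \left(-16\right) 12 = 128 \cdot 12 = 1536$)
$C 79 = 1536 \cdot 79 = 121344$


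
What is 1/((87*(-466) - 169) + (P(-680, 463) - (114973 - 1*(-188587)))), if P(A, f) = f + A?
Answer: -1/344488 ≈ -2.9029e-6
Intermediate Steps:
P(A, f) = A + f
1/((87*(-466) - 169) + (P(-680, 463) - (114973 - 1*(-188587)))) = 1/((87*(-466) - 169) + ((-680 + 463) - (114973 - 1*(-188587)))) = 1/((-40542 - 169) + (-217 - (114973 + 188587))) = 1/(-40711 + (-217 - 1*303560)) = 1/(-40711 + (-217 - 303560)) = 1/(-40711 - 303777) = 1/(-344488) = -1/344488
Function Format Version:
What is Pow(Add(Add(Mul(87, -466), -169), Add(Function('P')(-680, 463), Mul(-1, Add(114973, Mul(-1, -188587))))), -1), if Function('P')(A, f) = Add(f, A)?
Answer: Rational(-1, 344488) ≈ -2.9029e-6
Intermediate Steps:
Function('P')(A, f) = Add(A, f)
Pow(Add(Add(Mul(87, -466), -169), Add(Function('P')(-680, 463), Mul(-1, Add(114973, Mul(-1, -188587))))), -1) = Pow(Add(Add(Mul(87, -466), -169), Add(Add(-680, 463), Mul(-1, Add(114973, Mul(-1, -188587))))), -1) = Pow(Add(Add(-40542, -169), Add(-217, Mul(-1, Add(114973, 188587)))), -1) = Pow(Add(-40711, Add(-217, Mul(-1, 303560))), -1) = Pow(Add(-40711, Add(-217, -303560)), -1) = Pow(Add(-40711, -303777), -1) = Pow(-344488, -1) = Rational(-1, 344488)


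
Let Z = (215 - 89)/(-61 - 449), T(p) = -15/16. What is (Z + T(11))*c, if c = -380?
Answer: 30609/68 ≈ 450.13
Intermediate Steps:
T(p) = -15/16 (T(p) = -15*1/16 = -15/16)
Z = -21/85 (Z = 126/(-510) = 126*(-1/510) = -21/85 ≈ -0.24706)
(Z + T(11))*c = (-21/85 - 15/16)*(-380) = -1611/1360*(-380) = 30609/68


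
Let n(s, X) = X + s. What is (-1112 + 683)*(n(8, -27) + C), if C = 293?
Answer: -117546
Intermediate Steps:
(-1112 + 683)*(n(8, -27) + C) = (-1112 + 683)*((-27 + 8) + 293) = -429*(-19 + 293) = -429*274 = -117546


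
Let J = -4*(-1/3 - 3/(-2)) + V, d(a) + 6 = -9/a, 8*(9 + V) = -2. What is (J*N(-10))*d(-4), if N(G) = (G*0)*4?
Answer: 0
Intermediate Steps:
V = -37/4 (V = -9 + (1/8)*(-2) = -9 - 1/4 = -37/4 ≈ -9.2500)
N(G) = 0 (N(G) = 0*4 = 0)
d(a) = -6 - 9/a
J = -167/12 (J = -4*(-1/3 - 3/(-2)) - 37/4 = -4*(-1*1/3 - 3*(-1/2)) - 37/4 = -4*(-1/3 + 3/2) - 37/4 = -4*7/6 - 37/4 = -14/3 - 37/4 = -167/12 ≈ -13.917)
(J*N(-10))*d(-4) = (-167/12*0)*(-6 - 9/(-4)) = 0*(-6 - 9*(-1/4)) = 0*(-6 + 9/4) = 0*(-15/4) = 0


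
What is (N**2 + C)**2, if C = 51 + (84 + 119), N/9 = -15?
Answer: 341473441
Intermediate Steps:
N = -135 (N = 9*(-15) = -135)
C = 254 (C = 51 + 203 = 254)
(N**2 + C)**2 = ((-135)**2 + 254)**2 = (18225 + 254)**2 = 18479**2 = 341473441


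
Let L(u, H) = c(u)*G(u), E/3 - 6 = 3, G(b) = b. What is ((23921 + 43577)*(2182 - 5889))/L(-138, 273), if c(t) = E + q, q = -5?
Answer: 11373413/138 ≈ 82416.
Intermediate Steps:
E = 27 (E = 18 + 3*3 = 18 + 9 = 27)
c(t) = 22 (c(t) = 27 - 5 = 22)
L(u, H) = 22*u
((23921 + 43577)*(2182 - 5889))/L(-138, 273) = ((23921 + 43577)*(2182 - 5889))/((22*(-138))) = (67498*(-3707))/(-3036) = -250215086*(-1/3036) = 11373413/138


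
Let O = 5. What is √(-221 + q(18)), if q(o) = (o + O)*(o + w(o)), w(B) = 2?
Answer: √239 ≈ 15.460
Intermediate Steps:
q(o) = (2 + o)*(5 + o) (q(o) = (o + 5)*(o + 2) = (5 + o)*(2 + o) = (2 + o)*(5 + o))
√(-221 + q(18)) = √(-221 + (10 + 18² + 7*18)) = √(-221 + (10 + 324 + 126)) = √(-221 + 460) = √239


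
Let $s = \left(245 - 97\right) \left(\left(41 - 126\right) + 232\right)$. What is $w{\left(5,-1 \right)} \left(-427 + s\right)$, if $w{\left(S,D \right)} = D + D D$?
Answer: $0$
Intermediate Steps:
$w{\left(S,D \right)} = D + D^{2}$
$s = 21756$ ($s = 148 \left(\left(41 - 126\right) + 232\right) = 148 \left(-85 + 232\right) = 148 \cdot 147 = 21756$)
$w{\left(5,-1 \right)} \left(-427 + s\right) = - (1 - 1) \left(-427 + 21756\right) = \left(-1\right) 0 \cdot 21329 = 0 \cdot 21329 = 0$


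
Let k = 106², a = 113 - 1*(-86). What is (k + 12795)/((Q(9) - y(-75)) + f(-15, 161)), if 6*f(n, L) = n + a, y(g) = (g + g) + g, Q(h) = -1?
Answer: 72093/764 ≈ 94.363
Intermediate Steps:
a = 199 (a = 113 + 86 = 199)
y(g) = 3*g (y(g) = 2*g + g = 3*g)
f(n, L) = 199/6 + n/6 (f(n, L) = (n + 199)/6 = (199 + n)/6 = 199/6 + n/6)
k = 11236
(k + 12795)/((Q(9) - y(-75)) + f(-15, 161)) = (11236 + 12795)/((-1 - 3*(-75)) + (199/6 + (⅙)*(-15))) = 24031/((-1 - 1*(-225)) + (199/6 - 5/2)) = 24031/((-1 + 225) + 92/3) = 24031/(224 + 92/3) = 24031/(764/3) = 24031*(3/764) = 72093/764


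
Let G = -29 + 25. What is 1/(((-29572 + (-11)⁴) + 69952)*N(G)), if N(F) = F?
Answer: -1/220084 ≈ -4.5437e-6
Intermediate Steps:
G = -4
1/(((-29572 + (-11)⁴) + 69952)*N(G)) = 1/(((-29572 + (-11)⁴) + 69952)*(-4)) = -¼/((-29572 + 14641) + 69952) = -¼/(-14931 + 69952) = -¼/55021 = (1/55021)*(-¼) = -1/220084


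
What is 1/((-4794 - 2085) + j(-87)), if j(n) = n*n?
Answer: 1/690 ≈ 0.0014493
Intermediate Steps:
j(n) = n²
1/((-4794 - 2085) + j(-87)) = 1/((-4794 - 2085) + (-87)²) = 1/(-6879 + 7569) = 1/690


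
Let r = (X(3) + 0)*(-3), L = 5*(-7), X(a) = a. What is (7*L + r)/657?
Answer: -254/657 ≈ -0.38661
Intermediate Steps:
L = -35
r = -9 (r = (3 + 0)*(-3) = 3*(-3) = -9)
(7*L + r)/657 = (7*(-35) - 9)/657 = (-245 - 9)*(1/657) = -254*1/657 = -254/657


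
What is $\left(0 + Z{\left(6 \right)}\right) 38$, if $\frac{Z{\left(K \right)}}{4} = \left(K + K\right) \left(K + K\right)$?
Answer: $21888$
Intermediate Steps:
$Z{\left(K \right)} = 16 K^{2}$ ($Z{\left(K \right)} = 4 \left(K + K\right) \left(K + K\right) = 4 \cdot 2 K 2 K = 4 \cdot 4 K^{2} = 16 K^{2}$)
$\left(0 + Z{\left(6 \right)}\right) 38 = \left(0 + 16 \cdot 6^{2}\right) 38 = \left(0 + 16 \cdot 36\right) 38 = \left(0 + 576\right) 38 = 576 \cdot 38 = 21888$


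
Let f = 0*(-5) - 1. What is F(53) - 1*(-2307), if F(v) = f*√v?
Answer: 2307 - √53 ≈ 2299.7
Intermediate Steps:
f = -1 (f = 0 - 1 = -1)
F(v) = -√v
F(53) - 1*(-2307) = -√53 - 1*(-2307) = -√53 + 2307 = 2307 - √53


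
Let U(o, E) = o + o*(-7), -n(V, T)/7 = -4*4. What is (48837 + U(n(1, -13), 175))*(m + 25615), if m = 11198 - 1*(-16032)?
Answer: 2545279425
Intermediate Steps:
m = 27230 (m = 11198 + 16032 = 27230)
n(V, T) = 112 (n(V, T) = -(-28)*4 = -7*(-16) = 112)
U(o, E) = -6*o (U(o, E) = o - 7*o = -6*o)
(48837 + U(n(1, -13), 175))*(m + 25615) = (48837 - 6*112)*(27230 + 25615) = (48837 - 672)*52845 = 48165*52845 = 2545279425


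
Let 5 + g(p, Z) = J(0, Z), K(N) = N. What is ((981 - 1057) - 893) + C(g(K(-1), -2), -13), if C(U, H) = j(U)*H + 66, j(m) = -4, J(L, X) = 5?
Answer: -851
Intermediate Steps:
g(p, Z) = 0 (g(p, Z) = -5 + 5 = 0)
C(U, H) = 66 - 4*H (C(U, H) = -4*H + 66 = 66 - 4*H)
((981 - 1057) - 893) + C(g(K(-1), -2), -13) = ((981 - 1057) - 893) + (66 - 4*(-13)) = (-76 - 893) + (66 + 52) = -969 + 118 = -851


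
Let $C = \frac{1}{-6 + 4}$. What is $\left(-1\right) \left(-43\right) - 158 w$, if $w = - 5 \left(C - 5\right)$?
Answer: $-4302$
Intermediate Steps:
$C = - \frac{1}{2}$ ($C = \frac{1}{-2} = - \frac{1}{2} \approx -0.5$)
$w = \frac{55}{2}$ ($w = - 5 \left(- \frac{1}{2} - 5\right) = \left(-5\right) \left(- \frac{11}{2}\right) = \frac{55}{2} \approx 27.5$)
$\left(-1\right) \left(-43\right) - 158 w = \left(-1\right) \left(-43\right) - 4345 = 43 - 4345 = -4302$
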